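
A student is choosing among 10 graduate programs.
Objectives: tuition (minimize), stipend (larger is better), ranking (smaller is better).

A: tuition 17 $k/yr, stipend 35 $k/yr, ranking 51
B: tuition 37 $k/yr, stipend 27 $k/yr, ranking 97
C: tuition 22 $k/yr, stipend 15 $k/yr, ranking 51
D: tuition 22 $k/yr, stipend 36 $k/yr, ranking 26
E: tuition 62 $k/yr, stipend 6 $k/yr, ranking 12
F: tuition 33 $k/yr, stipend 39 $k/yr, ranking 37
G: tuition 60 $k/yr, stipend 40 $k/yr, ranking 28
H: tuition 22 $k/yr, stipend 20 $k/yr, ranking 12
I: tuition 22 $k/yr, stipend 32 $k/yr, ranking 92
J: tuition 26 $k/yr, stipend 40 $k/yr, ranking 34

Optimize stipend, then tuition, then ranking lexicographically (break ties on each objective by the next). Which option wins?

J

First maximize stipend: best is 40, kept {G, J}.
Then minimize tuition: best is 26, kept {J}.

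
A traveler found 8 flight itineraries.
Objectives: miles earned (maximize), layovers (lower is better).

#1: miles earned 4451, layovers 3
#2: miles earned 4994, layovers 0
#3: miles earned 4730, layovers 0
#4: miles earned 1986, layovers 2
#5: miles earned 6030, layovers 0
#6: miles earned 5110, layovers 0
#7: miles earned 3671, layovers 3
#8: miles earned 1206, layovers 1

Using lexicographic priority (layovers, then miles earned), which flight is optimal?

#5

First minimize layovers: best is 0, kept {#2, #3, #5, #6}.
Then maximize miles earned: best is 6030, kept {#5}.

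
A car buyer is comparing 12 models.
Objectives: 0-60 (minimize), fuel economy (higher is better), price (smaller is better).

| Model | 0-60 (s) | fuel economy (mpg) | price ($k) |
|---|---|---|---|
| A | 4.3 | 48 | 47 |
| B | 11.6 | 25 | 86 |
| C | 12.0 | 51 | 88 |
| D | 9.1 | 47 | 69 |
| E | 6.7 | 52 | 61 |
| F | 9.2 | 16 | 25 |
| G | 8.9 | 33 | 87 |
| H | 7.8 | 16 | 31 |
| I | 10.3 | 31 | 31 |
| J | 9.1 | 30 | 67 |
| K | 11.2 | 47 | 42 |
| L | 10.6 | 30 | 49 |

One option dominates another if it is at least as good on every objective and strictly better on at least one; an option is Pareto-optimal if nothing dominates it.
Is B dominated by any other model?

Yes

A vs B: 0-60 4.3≤11.6, fuel economy 48≥25, price 47≤86 — A is at least as good on every objective and strictly better on at least one, so A dominates B.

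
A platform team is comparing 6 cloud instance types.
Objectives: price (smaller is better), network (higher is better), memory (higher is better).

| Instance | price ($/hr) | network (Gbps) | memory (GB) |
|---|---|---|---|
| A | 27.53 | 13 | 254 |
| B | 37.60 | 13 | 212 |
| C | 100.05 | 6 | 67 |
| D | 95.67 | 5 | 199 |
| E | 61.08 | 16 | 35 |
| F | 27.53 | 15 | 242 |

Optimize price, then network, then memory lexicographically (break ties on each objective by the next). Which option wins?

First minimize price: best is 27.53, kept {A, F}.
Then maximize network: best is 15, kept {F}.

F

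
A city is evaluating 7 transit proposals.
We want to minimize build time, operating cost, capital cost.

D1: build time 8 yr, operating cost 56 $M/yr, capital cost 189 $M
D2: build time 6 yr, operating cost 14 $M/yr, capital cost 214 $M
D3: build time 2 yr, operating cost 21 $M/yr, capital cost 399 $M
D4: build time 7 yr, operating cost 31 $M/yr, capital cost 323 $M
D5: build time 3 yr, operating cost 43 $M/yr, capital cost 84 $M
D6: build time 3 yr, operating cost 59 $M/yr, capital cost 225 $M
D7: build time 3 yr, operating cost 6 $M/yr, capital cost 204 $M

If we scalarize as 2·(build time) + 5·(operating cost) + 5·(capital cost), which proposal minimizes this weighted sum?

D5

D1: 2·8 + 5·56 + 5·189 = 1241
D2: 2·6 + 5·14 + 5·214 = 1152
D3: 2·2 + 5·21 + 5·399 = 2104
D4: 2·7 + 5·31 + 5·323 = 1784
D5: 2·3 + 5·43 + 5·84 = 641
D6: 2·3 + 5·59 + 5·225 = 1426
D7: 2·3 + 5·6 + 5·204 = 1056
Lowest: D5 at 641.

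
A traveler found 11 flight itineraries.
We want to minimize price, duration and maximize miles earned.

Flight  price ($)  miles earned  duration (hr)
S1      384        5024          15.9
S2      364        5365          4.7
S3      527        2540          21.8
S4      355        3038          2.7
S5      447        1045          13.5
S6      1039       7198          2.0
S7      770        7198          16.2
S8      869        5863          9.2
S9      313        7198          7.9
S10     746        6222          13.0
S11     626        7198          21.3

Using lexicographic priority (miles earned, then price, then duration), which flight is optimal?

First maximize miles earned: best is 7198, kept {S6, S7, S9, S11}.
Then minimize price: best is 313, kept {S9}.

S9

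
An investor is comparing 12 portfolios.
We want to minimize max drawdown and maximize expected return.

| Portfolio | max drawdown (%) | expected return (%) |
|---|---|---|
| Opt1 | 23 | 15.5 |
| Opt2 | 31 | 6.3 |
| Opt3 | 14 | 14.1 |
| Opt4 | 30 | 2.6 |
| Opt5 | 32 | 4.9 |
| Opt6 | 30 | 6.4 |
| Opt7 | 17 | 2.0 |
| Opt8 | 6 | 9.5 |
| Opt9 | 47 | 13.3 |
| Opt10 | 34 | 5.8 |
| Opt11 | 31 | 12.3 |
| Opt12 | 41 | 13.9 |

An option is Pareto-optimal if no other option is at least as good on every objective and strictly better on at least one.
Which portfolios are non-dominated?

Opt1: not dominated (best expected return).
Opt2: dominated by Opt1 (max drawdown 23≤31, expected return 15.5≥6.3).
Opt3: not dominated.
Opt4: dominated by Opt1 (max drawdown 23≤30, expected return 15.5≥2.6).
Opt5: dominated by Opt1 (max drawdown 23≤32, expected return 15.5≥4.9).
Opt6: dominated by Opt1 (max drawdown 23≤30, expected return 15.5≥6.4).
Opt7: dominated by Opt3 (max drawdown 14≤17, expected return 14.1≥2.0).
Opt8: not dominated (best max drawdown).
Opt9: dominated by Opt1 (max drawdown 23≤47, expected return 15.5≥13.3).
Opt10: dominated by Opt1 (max drawdown 23≤34, expected return 15.5≥5.8).
Opt11: dominated by Opt1 (max drawdown 23≤31, expected return 15.5≥12.3).
Opt12: dominated by Opt1 (max drawdown 23≤41, expected return 15.5≥13.9).

Opt1, Opt3, Opt8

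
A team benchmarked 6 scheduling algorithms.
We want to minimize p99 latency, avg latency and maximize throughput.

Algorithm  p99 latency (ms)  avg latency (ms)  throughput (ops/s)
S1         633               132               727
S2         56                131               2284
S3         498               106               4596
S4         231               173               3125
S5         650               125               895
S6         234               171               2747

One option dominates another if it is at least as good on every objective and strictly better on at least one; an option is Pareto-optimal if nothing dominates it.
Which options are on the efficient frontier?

S2, S3, S4, S6

S1: dominated by S2 (p99 latency 56≤633, avg latency 131≤132, throughput 2284≥727).
S2: not dominated (best p99 latency).
S3: not dominated (best avg latency).
S4: not dominated.
S5: dominated by S3 (p99 latency 498≤650, avg latency 106≤125, throughput 4596≥895).
S6: not dominated.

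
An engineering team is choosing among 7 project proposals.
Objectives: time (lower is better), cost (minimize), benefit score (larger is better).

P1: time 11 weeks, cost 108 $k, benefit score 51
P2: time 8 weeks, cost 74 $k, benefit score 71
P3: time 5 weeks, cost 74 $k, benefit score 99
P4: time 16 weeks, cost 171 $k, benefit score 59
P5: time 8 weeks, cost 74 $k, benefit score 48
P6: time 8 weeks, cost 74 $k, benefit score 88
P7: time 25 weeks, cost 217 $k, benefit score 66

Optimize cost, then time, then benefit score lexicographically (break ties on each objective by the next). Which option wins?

First minimize cost: best is 74, kept {P2, P3, P5, P6}.
Then minimize time: best is 5, kept {P3}.

P3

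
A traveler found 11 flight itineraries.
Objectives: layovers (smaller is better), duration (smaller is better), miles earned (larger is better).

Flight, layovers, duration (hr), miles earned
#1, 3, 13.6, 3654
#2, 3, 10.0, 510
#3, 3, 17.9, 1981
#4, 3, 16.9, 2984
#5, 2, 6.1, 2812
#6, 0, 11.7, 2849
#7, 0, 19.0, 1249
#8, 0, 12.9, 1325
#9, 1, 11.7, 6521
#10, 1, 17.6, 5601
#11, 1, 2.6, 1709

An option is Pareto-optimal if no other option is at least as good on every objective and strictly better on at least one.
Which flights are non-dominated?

#5, #6, #9, #11

#1: dominated by #9 (layovers 1≤3, duration 11.7≤13.6, miles earned 6521≥3654).
#2: dominated by #5 (layovers 2≤3, duration 6.1≤10.0, miles earned 2812≥510).
#3: dominated by #1 (layovers 3≤3, duration 13.6≤17.9, miles earned 3654≥1981).
#4: dominated by #1 (layovers 3≤3, duration 13.6≤16.9, miles earned 3654≥2984).
#5: not dominated.
#6: not dominated.
#7: dominated by #6 (layovers 0≤0, duration 11.7≤19.0, miles earned 2849≥1249).
#8: dominated by #6 (layovers 0≤0, duration 11.7≤12.9, miles earned 2849≥1325).
#9: not dominated (best miles earned).
#10: dominated by #9 (layovers 1≤1, duration 11.7≤17.6, miles earned 6521≥5601).
#11: not dominated (best duration).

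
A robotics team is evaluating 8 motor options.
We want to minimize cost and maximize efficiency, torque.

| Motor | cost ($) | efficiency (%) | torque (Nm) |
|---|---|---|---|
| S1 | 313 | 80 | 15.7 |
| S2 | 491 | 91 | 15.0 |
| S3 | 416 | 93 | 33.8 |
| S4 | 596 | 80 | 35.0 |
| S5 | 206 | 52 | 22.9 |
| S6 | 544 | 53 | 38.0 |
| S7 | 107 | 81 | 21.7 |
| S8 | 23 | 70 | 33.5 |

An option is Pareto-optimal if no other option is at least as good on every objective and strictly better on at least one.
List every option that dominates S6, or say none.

none

S1: worse on torque (15.7 vs 38.0).
S2: worse on torque (15.0 vs 38.0).
S3: worse on torque (33.8 vs 38.0).
S4: worse on cost (596 vs 544).
S5: worse on efficiency (52 vs 53).
S7: worse on torque (21.7 vs 38.0).
S8: worse on torque (33.5 vs 38.0).
No option dominates S6.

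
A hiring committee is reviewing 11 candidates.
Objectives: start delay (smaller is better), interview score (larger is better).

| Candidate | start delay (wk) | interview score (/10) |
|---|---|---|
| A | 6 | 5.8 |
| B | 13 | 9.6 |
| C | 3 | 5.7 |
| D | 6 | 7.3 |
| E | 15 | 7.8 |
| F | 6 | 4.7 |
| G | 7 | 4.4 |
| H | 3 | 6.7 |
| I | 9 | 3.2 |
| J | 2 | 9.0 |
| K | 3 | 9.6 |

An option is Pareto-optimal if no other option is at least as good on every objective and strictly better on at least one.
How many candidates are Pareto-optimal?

A: dominated by D (start delay 6≤6, interview score 7.3≥5.8).
B: dominated by K (start delay 3≤13, interview score 9.6≥9.6).
C: dominated by H (start delay 3≤3, interview score 6.7≥5.7).
D: dominated by J (start delay 2≤6, interview score 9.0≥7.3).
E: dominated by B (start delay 13≤15, interview score 9.6≥7.8).
F: dominated by A (start delay 6≤6, interview score 5.8≥4.7).
G: dominated by A (start delay 6≤7, interview score 5.8≥4.4).
H: dominated by J (start delay 2≤3, interview score 9.0≥6.7).
I: dominated by A (start delay 6≤9, interview score 5.8≥3.2).
J: not dominated (best start delay).
K: not dominated.
Pareto-optimal: J, K → 2.

2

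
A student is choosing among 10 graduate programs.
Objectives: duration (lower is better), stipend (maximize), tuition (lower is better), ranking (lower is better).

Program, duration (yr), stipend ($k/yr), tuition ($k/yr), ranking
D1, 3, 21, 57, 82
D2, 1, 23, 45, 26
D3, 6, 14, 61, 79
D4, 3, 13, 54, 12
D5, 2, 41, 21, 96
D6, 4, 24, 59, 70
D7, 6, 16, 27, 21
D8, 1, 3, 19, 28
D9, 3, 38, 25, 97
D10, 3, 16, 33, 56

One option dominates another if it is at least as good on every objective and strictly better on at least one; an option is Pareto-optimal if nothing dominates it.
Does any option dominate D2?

D1: worse on duration (3 vs 1).
D3: worse on duration (6 vs 1).
D4: worse on duration (3 vs 1).
D5: worse on duration (2 vs 1).
D6: worse on duration (4 vs 1).
D7: worse on duration (6 vs 1).
D8: worse on stipend (3 vs 23).
D9: worse on duration (3 vs 1).
D10: worse on duration (3 vs 1).
No option is at least as good as D2 on every objective and strictly better on one.

No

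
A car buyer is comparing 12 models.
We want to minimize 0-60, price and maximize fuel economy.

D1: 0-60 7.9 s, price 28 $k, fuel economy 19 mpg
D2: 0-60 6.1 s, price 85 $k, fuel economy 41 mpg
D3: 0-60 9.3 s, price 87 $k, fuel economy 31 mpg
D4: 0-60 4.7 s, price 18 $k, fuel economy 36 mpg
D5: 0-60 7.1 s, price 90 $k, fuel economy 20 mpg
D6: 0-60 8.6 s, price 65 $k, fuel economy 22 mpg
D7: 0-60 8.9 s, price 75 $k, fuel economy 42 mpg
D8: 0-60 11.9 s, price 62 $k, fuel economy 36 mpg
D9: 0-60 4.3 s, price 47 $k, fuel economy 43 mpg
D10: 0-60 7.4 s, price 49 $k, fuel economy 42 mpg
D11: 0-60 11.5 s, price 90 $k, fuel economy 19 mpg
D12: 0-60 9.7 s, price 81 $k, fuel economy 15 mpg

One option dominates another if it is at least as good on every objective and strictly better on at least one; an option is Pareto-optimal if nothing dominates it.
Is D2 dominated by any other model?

D9 vs D2: 0-60 4.3≤6.1, price 47≤85, fuel economy 43≥41 — D9 is at least as good on every objective and strictly better on at least one, so D9 dominates D2.

Yes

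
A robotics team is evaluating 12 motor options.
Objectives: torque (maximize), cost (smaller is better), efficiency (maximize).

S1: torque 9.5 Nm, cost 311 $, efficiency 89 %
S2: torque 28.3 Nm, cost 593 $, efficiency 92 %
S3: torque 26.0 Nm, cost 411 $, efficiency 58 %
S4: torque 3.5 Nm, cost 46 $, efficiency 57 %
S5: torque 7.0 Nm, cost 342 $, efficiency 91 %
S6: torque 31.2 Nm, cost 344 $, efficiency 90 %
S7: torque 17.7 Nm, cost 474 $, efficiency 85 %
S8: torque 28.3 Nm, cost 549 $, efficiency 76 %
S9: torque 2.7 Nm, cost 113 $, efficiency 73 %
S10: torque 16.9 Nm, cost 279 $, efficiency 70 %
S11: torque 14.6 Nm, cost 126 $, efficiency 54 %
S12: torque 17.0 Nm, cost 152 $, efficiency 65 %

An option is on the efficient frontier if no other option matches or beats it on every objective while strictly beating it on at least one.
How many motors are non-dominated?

S1: not dominated.
S2: not dominated (best efficiency).
S3: dominated by S6 (torque 31.2≥26.0, cost 344≤411, efficiency 90≥58).
S4: not dominated (best cost).
S5: not dominated.
S6: not dominated (best torque).
S7: dominated by S6 (torque 31.2≥17.7, cost 344≤474, efficiency 90≥85).
S8: dominated by S6 (torque 31.2≥28.3, cost 344≤549, efficiency 90≥76).
S9: not dominated.
S10: not dominated.
S11: not dominated.
S12: not dominated.
Pareto-optimal: S1, S2, S4, S5, S6, S9, S10, S11, S12 → 9.

9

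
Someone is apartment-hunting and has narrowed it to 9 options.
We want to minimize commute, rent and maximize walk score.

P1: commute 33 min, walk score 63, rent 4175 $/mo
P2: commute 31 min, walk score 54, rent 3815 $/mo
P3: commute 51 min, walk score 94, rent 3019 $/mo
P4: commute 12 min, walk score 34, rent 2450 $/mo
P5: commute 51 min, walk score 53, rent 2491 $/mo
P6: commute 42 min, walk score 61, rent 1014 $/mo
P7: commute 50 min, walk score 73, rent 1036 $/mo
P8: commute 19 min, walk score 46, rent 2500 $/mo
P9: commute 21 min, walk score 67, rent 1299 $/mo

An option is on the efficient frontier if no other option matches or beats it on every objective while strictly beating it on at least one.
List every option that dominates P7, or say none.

P1: worse on walk score (63 vs 73).
P2: worse on walk score (54 vs 73).
P3: worse on commute (51 vs 50).
P4: worse on walk score (34 vs 73).
P5: worse on commute (51 vs 50).
P6: worse on walk score (61 vs 73).
P8: worse on walk score (46 vs 73).
P9: worse on walk score (67 vs 73).
No option dominates P7.

none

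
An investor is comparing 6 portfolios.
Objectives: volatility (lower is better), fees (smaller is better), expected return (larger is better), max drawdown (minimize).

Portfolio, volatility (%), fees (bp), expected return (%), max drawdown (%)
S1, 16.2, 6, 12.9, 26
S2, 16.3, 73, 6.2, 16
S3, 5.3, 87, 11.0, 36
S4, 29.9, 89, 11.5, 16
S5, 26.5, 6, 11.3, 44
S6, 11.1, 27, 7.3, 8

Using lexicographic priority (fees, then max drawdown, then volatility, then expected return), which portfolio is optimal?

First minimize fees: best is 6, kept {S1, S5}.
Then minimize max drawdown: best is 26, kept {S1}.

S1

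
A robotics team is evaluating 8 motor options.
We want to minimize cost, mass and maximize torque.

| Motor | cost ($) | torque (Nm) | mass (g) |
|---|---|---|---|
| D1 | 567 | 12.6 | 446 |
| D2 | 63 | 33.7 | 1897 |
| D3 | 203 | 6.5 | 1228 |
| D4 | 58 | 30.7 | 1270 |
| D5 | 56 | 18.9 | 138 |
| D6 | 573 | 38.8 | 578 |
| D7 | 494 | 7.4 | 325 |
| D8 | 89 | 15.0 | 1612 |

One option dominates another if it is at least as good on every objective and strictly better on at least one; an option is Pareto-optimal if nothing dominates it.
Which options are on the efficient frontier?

D2, D4, D5, D6

D1: dominated by D5 (cost 56≤567, torque 18.9≥12.6, mass 138≤446).
D2: not dominated.
D3: dominated by D5 (cost 56≤203, torque 18.9≥6.5, mass 138≤1228).
D4: not dominated.
D5: not dominated (best cost).
D6: not dominated (best torque).
D7: dominated by D5 (cost 56≤494, torque 18.9≥7.4, mass 138≤325).
D8: dominated by D4 (cost 58≤89, torque 30.7≥15.0, mass 1270≤1612).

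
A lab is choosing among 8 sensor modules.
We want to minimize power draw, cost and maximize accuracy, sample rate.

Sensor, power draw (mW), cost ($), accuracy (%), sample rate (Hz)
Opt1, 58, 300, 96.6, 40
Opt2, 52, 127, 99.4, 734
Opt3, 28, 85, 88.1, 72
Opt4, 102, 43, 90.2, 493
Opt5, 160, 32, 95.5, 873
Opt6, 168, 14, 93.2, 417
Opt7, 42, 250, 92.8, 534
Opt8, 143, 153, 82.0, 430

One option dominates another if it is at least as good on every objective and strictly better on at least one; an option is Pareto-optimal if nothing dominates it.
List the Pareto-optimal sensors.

Opt1: dominated by Opt2 (power draw 52≤58, cost 127≤300, accuracy 99.4≥96.6, sample rate 734≥40).
Opt2: not dominated (best accuracy).
Opt3: not dominated (best power draw).
Opt4: not dominated.
Opt5: not dominated (best sample rate).
Opt6: not dominated (best cost).
Opt7: not dominated.
Opt8: dominated by Opt2 (power draw 52≤143, cost 127≤153, accuracy 99.4≥82.0, sample rate 734≥430).

Opt2, Opt3, Opt4, Opt5, Opt6, Opt7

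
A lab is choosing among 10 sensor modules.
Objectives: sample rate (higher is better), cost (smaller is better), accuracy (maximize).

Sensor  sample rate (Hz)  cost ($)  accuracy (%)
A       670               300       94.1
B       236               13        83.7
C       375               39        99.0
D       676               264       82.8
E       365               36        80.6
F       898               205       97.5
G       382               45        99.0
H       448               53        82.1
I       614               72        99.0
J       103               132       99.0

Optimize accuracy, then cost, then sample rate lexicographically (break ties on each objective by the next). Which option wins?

First maximize accuracy: best is 99.0, kept {C, G, I, J}.
Then minimize cost: best is 39, kept {C}.

C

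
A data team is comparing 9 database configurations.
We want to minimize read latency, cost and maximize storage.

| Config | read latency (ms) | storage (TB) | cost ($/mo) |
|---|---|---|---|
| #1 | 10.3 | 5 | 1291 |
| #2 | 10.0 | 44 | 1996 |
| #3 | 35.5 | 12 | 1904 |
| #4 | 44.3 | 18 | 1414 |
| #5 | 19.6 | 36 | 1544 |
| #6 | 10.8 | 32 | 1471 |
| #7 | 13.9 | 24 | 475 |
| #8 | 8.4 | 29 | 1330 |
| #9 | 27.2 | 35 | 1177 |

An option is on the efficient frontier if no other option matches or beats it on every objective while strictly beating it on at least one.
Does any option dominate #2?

#1: worse on read latency (10.3 vs 10.0).
#3: worse on read latency (35.5 vs 10.0).
#4: worse on read latency (44.3 vs 10.0).
#5: worse on read latency (19.6 vs 10.0).
#6: worse on read latency (10.8 vs 10.0).
#7: worse on read latency (13.9 vs 10.0).
#8: worse on storage (29 vs 44).
#9: worse on read latency (27.2 vs 10.0).
No option is at least as good as #2 on every objective and strictly better on one.

No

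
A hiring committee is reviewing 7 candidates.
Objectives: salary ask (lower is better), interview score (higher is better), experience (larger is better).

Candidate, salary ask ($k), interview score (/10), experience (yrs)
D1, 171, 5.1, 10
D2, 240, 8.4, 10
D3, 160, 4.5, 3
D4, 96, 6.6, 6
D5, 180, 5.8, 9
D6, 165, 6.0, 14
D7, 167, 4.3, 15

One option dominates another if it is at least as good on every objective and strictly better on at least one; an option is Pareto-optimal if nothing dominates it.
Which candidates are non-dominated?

D2, D4, D6, D7

D1: dominated by D6 (salary ask 165≤171, interview score 6.0≥5.1, experience 14≥10).
D2: not dominated (best interview score).
D3: dominated by D4 (salary ask 96≤160, interview score 6.6≥4.5, experience 6≥3).
D4: not dominated (best salary ask).
D5: dominated by D6 (salary ask 165≤180, interview score 6.0≥5.8, experience 14≥9).
D6: not dominated.
D7: not dominated (best experience).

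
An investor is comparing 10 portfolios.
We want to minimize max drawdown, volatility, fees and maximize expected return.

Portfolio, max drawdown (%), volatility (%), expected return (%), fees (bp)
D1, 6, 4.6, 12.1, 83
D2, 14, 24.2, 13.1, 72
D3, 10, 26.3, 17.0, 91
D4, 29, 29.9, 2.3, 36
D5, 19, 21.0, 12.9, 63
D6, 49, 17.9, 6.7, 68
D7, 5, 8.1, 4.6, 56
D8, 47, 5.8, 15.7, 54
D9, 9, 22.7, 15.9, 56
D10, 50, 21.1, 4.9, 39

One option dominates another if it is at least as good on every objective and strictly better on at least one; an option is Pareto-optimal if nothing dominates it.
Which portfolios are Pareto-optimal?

D1, D3, D4, D5, D7, D8, D9, D10

D1: not dominated (best volatility).
D2: dominated by D9 (max drawdown 9≤14, volatility 22.7≤24.2, expected return 15.9≥13.1, fees 56≤72).
D3: not dominated (best expected return).
D4: not dominated (best fees).
D5: not dominated.
D6: dominated by D8 (max drawdown 47≤49, volatility 5.8≤17.9, expected return 15.7≥6.7, fees 54≤68).
D7: not dominated (best max drawdown).
D8: not dominated.
D9: not dominated.
D10: not dominated.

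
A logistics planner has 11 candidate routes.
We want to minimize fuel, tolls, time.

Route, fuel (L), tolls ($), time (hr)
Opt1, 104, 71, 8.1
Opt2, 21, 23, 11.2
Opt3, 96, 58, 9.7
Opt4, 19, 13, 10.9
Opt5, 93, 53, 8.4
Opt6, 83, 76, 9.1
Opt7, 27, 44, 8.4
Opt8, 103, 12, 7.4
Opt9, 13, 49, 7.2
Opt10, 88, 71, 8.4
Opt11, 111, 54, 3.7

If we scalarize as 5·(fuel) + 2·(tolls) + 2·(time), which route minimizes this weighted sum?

Opt4

Opt1: 5·104 + 2·71 + 2·8.1 = 678.2
Opt2: 5·21 + 2·23 + 2·11.2 = 173.4
Opt3: 5·96 + 2·58 + 2·9.7 = 615.4
Opt4: 5·19 + 2·13 + 2·10.9 = 142.8
Opt5: 5·93 + 2·53 + 2·8.4 = 587.8
Opt6: 5·83 + 2·76 + 2·9.1 = 585.2
Opt7: 5·27 + 2·44 + 2·8.4 = 239.8
Opt8: 5·103 + 2·12 + 2·7.4 = 553.8
Opt9: 5·13 + 2·49 + 2·7.2 = 177.4
Opt10: 5·88 + 2·71 + 2·8.4 = 598.8
Opt11: 5·111 + 2·54 + 2·3.7 = 670.4
Lowest: Opt4 at 142.8.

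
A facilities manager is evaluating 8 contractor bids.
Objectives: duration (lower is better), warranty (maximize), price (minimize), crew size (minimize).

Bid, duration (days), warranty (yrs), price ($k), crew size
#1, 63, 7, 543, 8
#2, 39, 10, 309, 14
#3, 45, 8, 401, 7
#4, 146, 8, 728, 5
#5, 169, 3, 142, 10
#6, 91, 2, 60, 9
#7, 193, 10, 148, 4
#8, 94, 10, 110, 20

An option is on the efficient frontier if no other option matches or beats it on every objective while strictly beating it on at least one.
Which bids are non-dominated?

#2, #3, #4, #5, #6, #7, #8

#1: dominated by #3 (duration 45≤63, warranty 8≥7, price 401≤543, crew size 7≤8).
#2: not dominated (best duration).
#3: not dominated.
#4: not dominated.
#5: not dominated.
#6: not dominated (best price).
#7: not dominated (best crew size).
#8: not dominated.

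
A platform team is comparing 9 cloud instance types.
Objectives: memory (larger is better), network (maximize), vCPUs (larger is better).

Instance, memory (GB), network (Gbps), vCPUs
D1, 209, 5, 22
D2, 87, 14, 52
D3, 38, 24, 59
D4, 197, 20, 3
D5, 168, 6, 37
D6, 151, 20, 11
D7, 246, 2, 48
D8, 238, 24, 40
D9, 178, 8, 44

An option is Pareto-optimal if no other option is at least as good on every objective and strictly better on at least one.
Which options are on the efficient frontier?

D1: dominated by D8 (memory 238≥209, network 24≥5, vCPUs 40≥22).
D2: not dominated.
D3: not dominated (best vCPUs).
D4: dominated by D8 (memory 238≥197, network 24≥20, vCPUs 40≥3).
D5: dominated by D8 (memory 238≥168, network 24≥6, vCPUs 40≥37).
D6: dominated by D8 (memory 238≥151, network 24≥20, vCPUs 40≥11).
D7: not dominated (best memory).
D8: not dominated.
D9: not dominated.

D2, D3, D7, D8, D9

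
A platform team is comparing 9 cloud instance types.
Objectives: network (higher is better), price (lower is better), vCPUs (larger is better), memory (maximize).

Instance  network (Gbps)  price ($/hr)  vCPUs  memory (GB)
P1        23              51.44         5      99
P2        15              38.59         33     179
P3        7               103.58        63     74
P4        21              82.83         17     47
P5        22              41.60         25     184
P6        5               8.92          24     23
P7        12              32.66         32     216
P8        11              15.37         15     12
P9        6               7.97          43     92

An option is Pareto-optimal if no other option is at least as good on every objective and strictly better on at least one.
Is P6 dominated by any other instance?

P9 vs P6: network 6≥5, price 7.97≤8.92, vCPUs 43≥24, memory 92≥23 — P9 is at least as good on every objective and strictly better on at least one, so P9 dominates P6.

Yes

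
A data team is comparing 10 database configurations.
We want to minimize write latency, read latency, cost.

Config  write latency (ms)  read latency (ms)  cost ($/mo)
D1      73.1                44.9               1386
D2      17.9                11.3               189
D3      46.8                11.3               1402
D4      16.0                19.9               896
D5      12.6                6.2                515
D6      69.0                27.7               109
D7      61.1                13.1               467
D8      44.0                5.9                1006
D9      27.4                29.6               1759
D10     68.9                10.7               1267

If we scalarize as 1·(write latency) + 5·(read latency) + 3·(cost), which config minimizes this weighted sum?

D6

D1: 1·73.1 + 5·44.9 + 3·1386 = 4455.6
D2: 1·17.9 + 5·11.3 + 3·189 = 641.4
D3: 1·46.8 + 5·11.3 + 3·1402 = 4309.3
D4: 1·16.0 + 5·19.9 + 3·896 = 2803.5
D5: 1·12.6 + 5·6.2 + 3·515 = 1588.6
D6: 1·69.0 + 5·27.7 + 3·109 = 534.5
D7: 1·61.1 + 5·13.1 + 3·467 = 1527.6
D8: 1·44.0 + 5·5.9 + 3·1006 = 3091.5
D9: 1·27.4 + 5·29.6 + 3·1759 = 5452.4
D10: 1·68.9 + 5·10.7 + 3·1267 = 3923.4
Lowest: D6 at 534.5.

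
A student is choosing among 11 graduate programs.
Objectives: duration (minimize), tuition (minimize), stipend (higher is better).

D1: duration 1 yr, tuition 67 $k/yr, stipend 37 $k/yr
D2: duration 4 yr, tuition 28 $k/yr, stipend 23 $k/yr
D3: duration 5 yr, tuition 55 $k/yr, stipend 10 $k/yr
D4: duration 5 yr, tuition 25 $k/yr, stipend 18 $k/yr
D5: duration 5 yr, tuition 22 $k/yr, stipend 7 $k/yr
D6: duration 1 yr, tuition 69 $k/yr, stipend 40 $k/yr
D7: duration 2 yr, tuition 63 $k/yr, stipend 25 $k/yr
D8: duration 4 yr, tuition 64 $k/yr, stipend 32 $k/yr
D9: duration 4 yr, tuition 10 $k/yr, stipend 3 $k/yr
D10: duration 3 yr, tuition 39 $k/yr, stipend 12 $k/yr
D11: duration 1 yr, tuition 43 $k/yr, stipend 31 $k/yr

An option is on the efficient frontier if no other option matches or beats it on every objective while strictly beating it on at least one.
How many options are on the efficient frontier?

9

D1: not dominated.
D2: not dominated.
D3: dominated by D2 (duration 4≤5, tuition 28≤55, stipend 23≥10).
D4: not dominated.
D5: not dominated.
D6: not dominated (best stipend).
D7: dominated by D11 (duration 1≤2, tuition 43≤63, stipend 31≥25).
D8: not dominated.
D9: not dominated (best tuition).
D10: not dominated.
D11: not dominated.
Pareto-optimal: D1, D2, D4, D5, D6, D8, D9, D10, D11 → 9.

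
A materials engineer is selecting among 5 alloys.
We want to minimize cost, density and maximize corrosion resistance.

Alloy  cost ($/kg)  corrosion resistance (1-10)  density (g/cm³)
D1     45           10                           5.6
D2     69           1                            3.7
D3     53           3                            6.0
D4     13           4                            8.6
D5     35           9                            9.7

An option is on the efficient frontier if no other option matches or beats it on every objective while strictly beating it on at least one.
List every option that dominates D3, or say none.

D1: cost 45≤53, corrosion resistance 10≥3, density 5.6≤6.0 — dominates D3.
Others (D2, D4, D5) are each worse than D3 on at least one objective.

D1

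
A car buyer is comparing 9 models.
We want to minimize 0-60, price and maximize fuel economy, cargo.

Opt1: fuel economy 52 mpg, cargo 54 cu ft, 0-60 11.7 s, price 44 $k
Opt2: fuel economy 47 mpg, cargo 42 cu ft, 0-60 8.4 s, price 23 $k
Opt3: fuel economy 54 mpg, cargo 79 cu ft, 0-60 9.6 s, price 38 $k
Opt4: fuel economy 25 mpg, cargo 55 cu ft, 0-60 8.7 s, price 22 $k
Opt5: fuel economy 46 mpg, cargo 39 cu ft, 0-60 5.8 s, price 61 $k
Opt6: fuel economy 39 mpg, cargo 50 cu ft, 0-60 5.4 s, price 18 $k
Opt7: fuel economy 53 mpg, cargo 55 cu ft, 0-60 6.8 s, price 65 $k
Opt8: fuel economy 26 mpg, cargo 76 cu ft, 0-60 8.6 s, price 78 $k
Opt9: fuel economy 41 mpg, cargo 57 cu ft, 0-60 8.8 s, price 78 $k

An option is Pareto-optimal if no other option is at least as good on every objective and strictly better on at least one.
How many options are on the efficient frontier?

8

Opt1: dominated by Opt3 (fuel economy 54≥52, cargo 79≥54, 0-60 9.6≤11.7, price 38≤44).
Opt2: not dominated.
Opt3: not dominated (best fuel economy).
Opt4: not dominated.
Opt5: not dominated.
Opt6: not dominated (best 0-60).
Opt7: not dominated.
Opt8: not dominated.
Opt9: not dominated.
Pareto-optimal: Opt2, Opt3, Opt4, Opt5, Opt6, Opt7, Opt8, Opt9 → 8.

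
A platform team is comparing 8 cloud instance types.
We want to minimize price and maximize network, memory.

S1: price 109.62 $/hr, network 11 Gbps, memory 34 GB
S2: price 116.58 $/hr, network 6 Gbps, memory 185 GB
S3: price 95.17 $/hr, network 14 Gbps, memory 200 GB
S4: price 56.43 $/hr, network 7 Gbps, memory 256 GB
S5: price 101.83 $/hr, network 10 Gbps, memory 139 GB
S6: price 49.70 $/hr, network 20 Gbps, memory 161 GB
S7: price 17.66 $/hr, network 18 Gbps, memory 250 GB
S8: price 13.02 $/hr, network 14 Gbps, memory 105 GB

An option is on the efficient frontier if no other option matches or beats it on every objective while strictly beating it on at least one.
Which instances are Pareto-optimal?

S1: dominated by S3 (price 95.17≤109.62, network 14≥11, memory 200≥34).
S2: dominated by S3 (price 95.17≤116.58, network 14≥6, memory 200≥185).
S3: dominated by S7 (price 17.66≤95.17, network 18≥14, memory 250≥200).
S4: not dominated (best memory).
S5: dominated by S3 (price 95.17≤101.83, network 14≥10, memory 200≥139).
S6: not dominated (best network).
S7: not dominated.
S8: not dominated (best price).

S4, S6, S7, S8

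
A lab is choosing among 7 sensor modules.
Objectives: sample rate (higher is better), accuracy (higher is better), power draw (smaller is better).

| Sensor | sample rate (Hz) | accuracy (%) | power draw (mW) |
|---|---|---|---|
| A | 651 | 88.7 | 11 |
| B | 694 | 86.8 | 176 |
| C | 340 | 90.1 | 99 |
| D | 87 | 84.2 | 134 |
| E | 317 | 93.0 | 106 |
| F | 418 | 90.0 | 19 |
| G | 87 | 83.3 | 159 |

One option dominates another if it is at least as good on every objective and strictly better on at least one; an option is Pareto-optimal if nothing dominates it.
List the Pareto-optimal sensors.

A, B, C, E, F

A: not dominated (best power draw).
B: not dominated (best sample rate).
C: not dominated.
D: dominated by A (sample rate 651≥87, accuracy 88.7≥84.2, power draw 11≤134).
E: not dominated (best accuracy).
F: not dominated.
G: dominated by A (sample rate 651≥87, accuracy 88.7≥83.3, power draw 11≤159).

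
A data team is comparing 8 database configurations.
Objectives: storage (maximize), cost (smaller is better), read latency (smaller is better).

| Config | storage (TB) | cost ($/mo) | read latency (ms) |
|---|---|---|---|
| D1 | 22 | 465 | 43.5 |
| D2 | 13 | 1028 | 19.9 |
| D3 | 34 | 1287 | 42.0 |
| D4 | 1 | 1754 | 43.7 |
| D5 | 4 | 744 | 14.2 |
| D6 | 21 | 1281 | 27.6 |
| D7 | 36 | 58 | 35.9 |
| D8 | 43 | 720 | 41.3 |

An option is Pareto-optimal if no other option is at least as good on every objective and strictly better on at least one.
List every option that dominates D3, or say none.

D7, D8

D7: storage 36≥34, cost 58≤1287, read latency 35.9≤42.0 — dominates D3.
D8: storage 43≥34, cost 720≤1287, read latency 41.3≤42.0 — dominates D3.
Others (D1, D2, D4, D5, D6) are each worse than D3 on at least one objective.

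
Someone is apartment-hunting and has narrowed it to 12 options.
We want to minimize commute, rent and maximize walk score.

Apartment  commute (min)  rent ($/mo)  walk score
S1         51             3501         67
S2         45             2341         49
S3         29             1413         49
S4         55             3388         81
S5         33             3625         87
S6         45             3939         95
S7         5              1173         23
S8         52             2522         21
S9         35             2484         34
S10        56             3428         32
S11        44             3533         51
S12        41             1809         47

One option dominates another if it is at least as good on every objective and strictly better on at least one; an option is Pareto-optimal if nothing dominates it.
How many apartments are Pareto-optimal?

7

S1: not dominated.
S2: dominated by S3 (commute 29≤45, rent 1413≤2341, walk score 49≥49).
S3: not dominated.
S4: not dominated.
S5: not dominated.
S6: not dominated (best walk score).
S7: not dominated (best commute).
S8: dominated by S2 (commute 45≤52, rent 2341≤2522, walk score 49≥21).
S9: dominated by S3 (commute 29≤35, rent 1413≤2484, walk score 49≥34).
S10: dominated by S2 (commute 45≤56, rent 2341≤3428, walk score 49≥32).
S11: not dominated.
S12: dominated by S3 (commute 29≤41, rent 1413≤1809, walk score 49≥47).
Pareto-optimal: S1, S3, S4, S5, S6, S7, S11 → 7.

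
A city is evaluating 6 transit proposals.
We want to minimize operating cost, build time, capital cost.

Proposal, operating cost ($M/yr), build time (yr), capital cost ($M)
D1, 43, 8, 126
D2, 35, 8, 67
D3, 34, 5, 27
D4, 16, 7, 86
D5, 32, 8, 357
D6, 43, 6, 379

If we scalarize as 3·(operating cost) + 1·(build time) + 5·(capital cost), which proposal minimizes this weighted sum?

D3

D1: 3·43 + 1·8 + 5·126 = 767
D2: 3·35 + 1·8 + 5·67 = 448
D3: 3·34 + 1·5 + 5·27 = 242
D4: 3·16 + 1·7 + 5·86 = 485
D5: 3·32 + 1·8 + 5·357 = 1889
D6: 3·43 + 1·6 + 5·379 = 2030
Lowest: D3 at 242.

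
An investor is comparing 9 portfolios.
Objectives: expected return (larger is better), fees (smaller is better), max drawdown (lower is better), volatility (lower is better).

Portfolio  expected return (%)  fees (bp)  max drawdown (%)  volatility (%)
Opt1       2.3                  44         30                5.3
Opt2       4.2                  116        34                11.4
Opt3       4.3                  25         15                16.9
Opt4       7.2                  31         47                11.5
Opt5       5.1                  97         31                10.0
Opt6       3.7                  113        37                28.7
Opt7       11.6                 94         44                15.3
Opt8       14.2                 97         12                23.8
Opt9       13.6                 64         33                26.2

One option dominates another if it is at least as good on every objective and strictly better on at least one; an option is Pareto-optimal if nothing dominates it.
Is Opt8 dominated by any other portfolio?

Opt1: worse on expected return (2.3 vs 14.2).
Opt2: worse on expected return (4.2 vs 14.2).
Opt3: worse on expected return (4.3 vs 14.2).
Opt4: worse on expected return (7.2 vs 14.2).
Opt5: worse on expected return (5.1 vs 14.2).
Opt6: worse on expected return (3.7 vs 14.2).
Opt7: worse on expected return (11.6 vs 14.2).
Opt9: worse on expected return (13.6 vs 14.2).
No option is at least as good as Opt8 on every objective and strictly better on one.

No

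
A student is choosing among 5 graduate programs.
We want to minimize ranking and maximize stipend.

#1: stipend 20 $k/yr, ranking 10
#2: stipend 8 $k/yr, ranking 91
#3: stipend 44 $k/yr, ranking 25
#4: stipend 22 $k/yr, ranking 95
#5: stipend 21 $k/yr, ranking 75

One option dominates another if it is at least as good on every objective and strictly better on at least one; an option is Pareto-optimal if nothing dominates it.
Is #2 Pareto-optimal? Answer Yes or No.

No

#1 vs #2: stipend 20≥8, ranking 10≤91 — #1 is at least as good on every objective and strictly better on at least one, so #1 dominates #2.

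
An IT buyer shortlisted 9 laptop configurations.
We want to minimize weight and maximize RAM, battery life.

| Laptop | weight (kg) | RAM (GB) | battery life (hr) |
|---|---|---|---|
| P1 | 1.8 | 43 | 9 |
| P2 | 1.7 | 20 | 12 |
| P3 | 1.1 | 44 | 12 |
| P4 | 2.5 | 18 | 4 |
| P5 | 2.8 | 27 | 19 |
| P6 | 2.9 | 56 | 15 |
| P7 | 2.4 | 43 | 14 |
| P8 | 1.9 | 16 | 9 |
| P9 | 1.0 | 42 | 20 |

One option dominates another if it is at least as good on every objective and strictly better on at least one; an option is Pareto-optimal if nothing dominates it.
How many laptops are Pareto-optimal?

P1: dominated by P3 (weight 1.1≤1.8, RAM 44≥43, battery life 12≥9).
P2: dominated by P3 (weight 1.1≤1.7, RAM 44≥20, battery life 12≥12).
P3: not dominated.
P4: dominated by P1 (weight 1.8≤2.5, RAM 43≥18, battery life 9≥4).
P5: dominated by P9 (weight 1.0≤2.8, RAM 42≥27, battery life 20≥19).
P6: not dominated (best RAM).
P7: not dominated.
P8: dominated by P1 (weight 1.8≤1.9, RAM 43≥16, battery life 9≥9).
P9: not dominated (best weight).
Pareto-optimal: P3, P6, P7, P9 → 4.

4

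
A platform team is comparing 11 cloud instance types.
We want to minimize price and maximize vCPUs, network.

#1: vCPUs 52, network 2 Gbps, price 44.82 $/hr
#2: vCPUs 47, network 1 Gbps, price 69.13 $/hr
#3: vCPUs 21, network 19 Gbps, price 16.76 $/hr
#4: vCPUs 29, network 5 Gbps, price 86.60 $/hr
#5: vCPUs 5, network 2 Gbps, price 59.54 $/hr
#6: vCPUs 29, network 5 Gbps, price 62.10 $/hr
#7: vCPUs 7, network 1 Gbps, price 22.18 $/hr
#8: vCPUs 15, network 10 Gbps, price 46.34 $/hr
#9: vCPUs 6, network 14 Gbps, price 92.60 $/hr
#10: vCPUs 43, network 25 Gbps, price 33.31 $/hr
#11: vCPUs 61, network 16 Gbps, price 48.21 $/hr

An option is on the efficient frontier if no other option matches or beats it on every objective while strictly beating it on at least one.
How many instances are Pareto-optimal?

#1: not dominated.
#2: dominated by #1 (vCPUs 52≥47, network 2≥1, price 44.82≤69.13).
#3: not dominated (best price).
#4: dominated by #6 (vCPUs 29≥29, network 5≥5, price 62.10≤86.60).
#5: dominated by #1 (vCPUs 52≥5, network 2≥2, price 44.82≤59.54).
#6: dominated by #10 (vCPUs 43≥29, network 25≥5, price 33.31≤62.10).
#7: dominated by #3 (vCPUs 21≥7, network 19≥1, price 16.76≤22.18).
#8: dominated by #3 (vCPUs 21≥15, network 19≥10, price 16.76≤46.34).
#9: dominated by #3 (vCPUs 21≥6, network 19≥14, price 16.76≤92.60).
#10: not dominated (best network).
#11: not dominated (best vCPUs).
Pareto-optimal: #1, #3, #10, #11 → 4.

4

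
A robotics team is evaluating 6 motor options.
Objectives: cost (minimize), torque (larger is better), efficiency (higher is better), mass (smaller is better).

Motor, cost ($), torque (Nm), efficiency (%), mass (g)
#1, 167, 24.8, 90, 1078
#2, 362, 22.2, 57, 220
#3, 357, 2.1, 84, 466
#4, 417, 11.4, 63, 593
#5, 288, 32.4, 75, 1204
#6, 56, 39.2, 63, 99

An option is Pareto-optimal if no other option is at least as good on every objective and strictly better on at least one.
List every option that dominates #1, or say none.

#2: worse on cost (362 vs 167).
#3: worse on cost (357 vs 167).
#4: worse on cost (417 vs 167).
#5: worse on cost (288 vs 167).
#6: worse on efficiency (63 vs 90).
No option dominates #1.

none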